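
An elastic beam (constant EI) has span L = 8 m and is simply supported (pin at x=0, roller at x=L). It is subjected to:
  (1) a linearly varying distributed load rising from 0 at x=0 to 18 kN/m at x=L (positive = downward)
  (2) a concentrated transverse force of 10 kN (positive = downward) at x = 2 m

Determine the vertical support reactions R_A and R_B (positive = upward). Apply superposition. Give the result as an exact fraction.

R_A = 63/2 kN, R_B = 101/2 kN

Load 1 — triangular load w₀=18 kN/m (0→w₀ over full span):
  R_A = w₀L/6 = 18·8/6 = 24 kN
  R_B = w₀L/3 = 18·8/3 = 48 kN
Load 2 — point force P=10 kN at a=2 m (b=L-a=6):
  R_A = Pb/L = 10·6/8 = 15/2 kN
  R_B = Pa/L = 10·2/8 = 5/2 kN
Superposition: R_A = 63/2 kN, R_B = 101/2 kN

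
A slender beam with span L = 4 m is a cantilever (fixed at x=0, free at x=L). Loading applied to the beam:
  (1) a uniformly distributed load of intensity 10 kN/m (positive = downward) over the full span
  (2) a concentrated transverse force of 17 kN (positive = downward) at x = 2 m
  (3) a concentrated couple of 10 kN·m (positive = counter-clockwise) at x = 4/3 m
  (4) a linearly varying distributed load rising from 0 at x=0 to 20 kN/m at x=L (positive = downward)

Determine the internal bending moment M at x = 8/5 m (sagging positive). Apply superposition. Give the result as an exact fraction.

Load 1 — uniform load w=10 kN/m over full span:
  M_1 = -w(L-x)²/2 = -10·(4-(8/5))²/2 = -144/5 kN·m
Load 2 — point force P=17 kN at a=2 m (b=L-a=2):
  M_2 = -P(a-x)  [x≤a] = -17·(2-(8/5)) = -34/5 kN·m
Load 3 — applied couple M₀=10 kN·m at a=4/3 m (b=L-a=8/3):
  M_3 = 0  [x>a] = 0 kN·m
Load 4 — triangular load w₀=20 kN/m (0→w₀ over full span):
  M_4 = w₀Lx/2 - w₀L²/3 - w₀x³/(6L) = 20·4·(8/5)/2 - 20·4²/3 - 20·(8/5)³/(6·4) = -1152/25 kN·m
Superposition: M = Σ M_i = -2042/25 kN·m ≈ -81.680000 kN·m

M(8/5) = -2042/25 kN·m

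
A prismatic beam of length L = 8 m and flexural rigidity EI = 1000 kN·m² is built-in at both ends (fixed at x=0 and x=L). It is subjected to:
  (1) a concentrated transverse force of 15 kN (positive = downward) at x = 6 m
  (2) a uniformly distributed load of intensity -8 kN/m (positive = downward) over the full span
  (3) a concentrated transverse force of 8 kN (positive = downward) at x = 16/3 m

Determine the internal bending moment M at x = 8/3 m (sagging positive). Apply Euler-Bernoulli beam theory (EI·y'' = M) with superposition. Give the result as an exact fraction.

Load 1 — point force P=15 kN at a=6 m (b=L-a=2):
  M_1 = Pb²(3a+b)x/L³ - Pab²/L²  [x≤a] = 15·2²·(3·6+2)·(8/3)/8³ - 15·6·2²/8² = 5/8 kN·m
Load 2 — uniform load w=-8 kN/m over full span:
  M_2 = wLx/2 - wL²/12 - wx²/2 = (-8)·8·(8/3)/2 - (-8)·8²/12 - (-8)·(8/3)²/2 = -128/9 kN·m
Load 3 — point force P=8 kN at a=16/3 m (b=L-a=8/3):
  M_3 = Pb²(3a+b)x/L³ - Pab²/L²  [x≤a] = 8·(8/3)²·(3·(16/3)+(8/3))·(8/3)/8³ - 8·(16/3)·(8/3)²/8² = 64/81 kN·m
Superposition: M = Σ M_i = -8299/648 kN·m ≈ -12.807099 kN·m

M(8/3) = -8299/648 kN·m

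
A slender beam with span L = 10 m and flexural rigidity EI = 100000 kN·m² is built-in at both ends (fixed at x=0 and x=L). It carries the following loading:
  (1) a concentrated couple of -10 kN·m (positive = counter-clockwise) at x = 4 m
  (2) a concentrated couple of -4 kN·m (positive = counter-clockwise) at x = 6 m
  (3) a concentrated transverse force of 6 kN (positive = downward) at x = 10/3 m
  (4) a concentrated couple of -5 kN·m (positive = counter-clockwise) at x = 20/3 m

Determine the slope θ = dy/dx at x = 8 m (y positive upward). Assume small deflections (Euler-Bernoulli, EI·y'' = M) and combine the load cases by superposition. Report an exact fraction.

Load 1 — applied couple M₀=-10 kN·m at a=4 m (b=L-a=6):
  θ_1 = (R_Ax²/2 - M_Ax - M₀(x-a))/EI  [x>a] with R_A=-36/25, M_A=-6/5 = ((-36/25)·8²/2 - (-6/5)·8 - (-10)·(8-4))/100000 = 11/312500 rad
Load 2 — applied couple M₀=-4 kN·m at a=6 m (b=L-a=4):
  θ_2 = (R_Ax²/2 - M_Ax - M₀(x-a))/EI  [x>a] with R_A=-72/125, M_A=-32/25 = ((-72/125)·8²/2 - (-32/25)·8 - (-4)·(8-6))/100000 = -3/1562500 rad
Load 3 — point force P=6 kN at a=10/3 m (b=L-a=20/3):
  θ_3 = Pa²(L-x)(2bL-(3b+a)(L-x))/(2L³EI)  [x>a] = 6·(10/3)²·(10-8)·(2·(20/3)·10-(3·(20/3)+(10/3))·(10-8))/(2·10³·100000) = 13/225000 rad
Load 4 — applied couple M₀=-5 kN·m at a=20/3 m (b=L-a=10/3):
  θ_4 = (R_Ax²/2 - M_Ax - M₀(x-a))/EI  [x>a] with R_A=-2/3, M_A=-5/3 = ((-2/3)·8²/2 - (-5/3)·8 - (-5)·(8-(20/3)))/100000 = -1/75000 rad
Superposition: θ = Σ θ_i = 1093/14062500 rad ≈ 0.000078 rad

θ(8) = 1093/14062500 rad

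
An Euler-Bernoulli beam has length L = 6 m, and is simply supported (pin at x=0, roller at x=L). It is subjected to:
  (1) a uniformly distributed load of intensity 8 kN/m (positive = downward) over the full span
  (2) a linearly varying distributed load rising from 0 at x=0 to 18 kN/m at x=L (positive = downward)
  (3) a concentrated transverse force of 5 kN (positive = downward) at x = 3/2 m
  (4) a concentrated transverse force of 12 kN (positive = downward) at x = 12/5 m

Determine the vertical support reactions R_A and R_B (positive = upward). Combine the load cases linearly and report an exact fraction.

Load 1 — uniform load w=8 kN/m over full span:
  R_A = wL/2 = 8·6/2 = 24 kN
  R_B = wL/2 = 8·6/2 = 24 kN
Load 2 — triangular load w₀=18 kN/m (0→w₀ over full span):
  R_A = w₀L/6 = 18·6/6 = 18 kN
  R_B = w₀L/3 = 18·6/3 = 36 kN
Load 3 — point force P=5 kN at a=3/2 m (b=L-a=9/2):
  R_A = Pb/L = 5·(9/2)/6 = 15/4 kN
  R_B = Pa/L = 5·(3/2)/6 = 5/4 kN
Load 4 — point force P=12 kN at a=12/5 m (b=L-a=18/5):
  R_A = Pb/L = 12·(18/5)/6 = 36/5 kN
  R_B = Pa/L = 12·(12/5)/6 = 24/5 kN
Superposition: R_A = 1059/20 kN, R_B = 1321/20 kN

R_A = 1059/20 kN, R_B = 1321/20 kN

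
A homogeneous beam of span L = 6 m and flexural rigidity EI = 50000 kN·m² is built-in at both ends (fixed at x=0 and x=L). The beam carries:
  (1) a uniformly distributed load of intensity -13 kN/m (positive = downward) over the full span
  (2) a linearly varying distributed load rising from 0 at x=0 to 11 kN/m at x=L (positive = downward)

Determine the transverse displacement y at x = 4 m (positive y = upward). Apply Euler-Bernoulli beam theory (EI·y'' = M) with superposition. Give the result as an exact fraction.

y(4) = 107/281250 m

Load 1 — uniform load w=-13 kN/m over full span:
  y_1 = -wx²(L-x)²/(24EI) = -(-13)·4²·(6-4)²/(24·50000) = 13/18750 m
Load 2 — triangular load w₀=11 kN/m (0→w₀ over full span):
  y_2 = -w₀x²(L-x)²(x+2L)/(120LEI) = -11·4²·(6-4)²·(4+2·6)/(120·6·50000) = -44/140625 m
Superposition: y = Σ y_i = 107/281250 m ≈ 0.000380 m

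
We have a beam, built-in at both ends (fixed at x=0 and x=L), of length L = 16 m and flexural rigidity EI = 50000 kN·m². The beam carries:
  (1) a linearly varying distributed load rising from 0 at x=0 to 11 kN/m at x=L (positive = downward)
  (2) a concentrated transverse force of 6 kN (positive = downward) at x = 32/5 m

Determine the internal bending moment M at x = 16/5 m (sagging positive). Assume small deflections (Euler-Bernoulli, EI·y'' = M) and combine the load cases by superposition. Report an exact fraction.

Load 1 — triangular load w₀=11 kN/m (0→w₀ over full span):
  M_1 = 3w₀Lx/20 - w₀L²/30 - w₀x³/(6L) = 3·11·16·(16/5)/20 - 11·16²/30 - 11·(16/5)³/(6·16) = -4928/375 kN·m
Load 2 — point force P=6 kN at a=32/5 m (b=L-a=48/5):
  M_2 = Pb²(3a+b)x/L³ - Pab²/L²  [x≤a] = 6·(48/5)²·(3·(32/5)+(48/5))·(16/5)/16³ - 6·(32/5)·(48/5)²/16² = -864/625 kN·m
Superposition: M = Σ M_i = -27232/1875 kN·m ≈ -14.523733 kN·m

M(16/5) = -27232/1875 kN·m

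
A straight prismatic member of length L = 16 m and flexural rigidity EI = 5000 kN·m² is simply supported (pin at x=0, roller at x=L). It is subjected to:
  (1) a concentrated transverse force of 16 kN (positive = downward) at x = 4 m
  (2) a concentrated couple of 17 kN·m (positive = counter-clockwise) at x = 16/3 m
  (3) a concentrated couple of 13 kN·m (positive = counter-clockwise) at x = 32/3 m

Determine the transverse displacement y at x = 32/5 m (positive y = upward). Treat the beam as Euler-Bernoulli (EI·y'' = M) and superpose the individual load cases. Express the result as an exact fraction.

y(32/5) = -130096/703125 m

Load 1 — point force P=16 kN at a=4 m (b=L-a=12):
  y_1 = -Pa(L-x)(2Lx-a²-x²)/(6LEI)  [x>a] = -16·4·(16-(32/5))·(2·16·(32/5)-4²-(32/5)²)/(6·16·5000) = -14784/78125 m
Load 2 — applied couple M₀=17 kN·m at a=16/3 m (b=L-a=32/3):
  y_2 = (M₀x³/(6L)-M₀(x-a)²/2+C₁x)/EI  [x>a] with C₁=M₀(3b²-L²)/(6L)=136/9 = (17·(32/5)³/(6·16)-17·((32/5)-(16/3))²/2+(136/9)·(32/5))/5000 = 6256/234375 m
Load 3 — applied couple M₀=13 kN·m at a=32/3 m (b=L-a=16/3):
  y_3 = (M₀x³/(6L)+C₁x)/EI  [x≤a] with C₁=M₀(3b²-L²)/(6L)=-208/9 = (13·(32/5)³/(6·16)+(-208/9)·(32/5))/5000 = -15808/703125 m
Superposition: y = Σ y_i = -130096/703125 m ≈ -0.185025 m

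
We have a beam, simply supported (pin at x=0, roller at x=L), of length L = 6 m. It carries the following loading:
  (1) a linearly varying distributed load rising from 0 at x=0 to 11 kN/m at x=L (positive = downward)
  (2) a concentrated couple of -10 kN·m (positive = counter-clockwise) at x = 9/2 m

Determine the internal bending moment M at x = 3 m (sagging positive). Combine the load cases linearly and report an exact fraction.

Load 1 — triangular load w₀=11 kN/m (0→w₀ over full span):
  M_1 = w₀Lx/6 - w₀x³/(6L) = 11·6·3/6 - 11·3³/(6·6) = 99/4 kN·m
Load 2 — applied couple M₀=-10 kN·m at a=9/2 m (b=L-a=3/2):
  M_2 = M₀x/L  [x≤a] = (-10)·3/6 = -5 kN·m
Superposition: M = Σ M_i = 79/4 kN·m ≈ 19.750000 kN·m

M(3) = 79/4 kN·m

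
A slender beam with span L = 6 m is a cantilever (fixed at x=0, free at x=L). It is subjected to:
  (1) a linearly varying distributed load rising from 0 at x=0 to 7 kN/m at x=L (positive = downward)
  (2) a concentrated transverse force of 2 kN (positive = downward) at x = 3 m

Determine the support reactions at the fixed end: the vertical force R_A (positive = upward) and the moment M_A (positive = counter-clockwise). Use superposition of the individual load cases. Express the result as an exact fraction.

Load 1 — triangular load w₀=7 kN/m (0→w₀ over full span):
  R_A = w₀L/2 = 7·6/2 = 21 kN
  M_A = w₀L²/3 = 7·6²/3 = 84 kN·m
Load 2 — point force P=2 kN at a=3 m (b=L-a=3):
  R_A = P = 2 kN
  M_A = Pa = 2·3 = 6 kN·m
Superposition: R_A = 23 kN, M_A = 90 kN·m

R_A = 23 kN, M_A = 90 kN·m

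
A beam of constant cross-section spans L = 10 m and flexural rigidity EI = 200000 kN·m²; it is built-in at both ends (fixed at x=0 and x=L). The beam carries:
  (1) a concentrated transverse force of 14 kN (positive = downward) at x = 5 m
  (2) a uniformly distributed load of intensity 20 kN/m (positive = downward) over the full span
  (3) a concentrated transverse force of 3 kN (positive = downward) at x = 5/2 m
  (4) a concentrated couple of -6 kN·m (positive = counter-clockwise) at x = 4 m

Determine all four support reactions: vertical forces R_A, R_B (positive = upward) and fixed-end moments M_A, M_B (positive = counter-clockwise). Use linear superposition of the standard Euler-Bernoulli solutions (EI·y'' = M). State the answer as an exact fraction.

R_A = 434669/4000 kN, M_A = 450397/2400 kN·m, R_B = 433331/4000 kN, M_B = -449983/2400 kN·m

Load 1 — point force P=14 kN at a=5 m (b=L-a=5):
  R_A = Pb²(3a+b)/L³ = 14·5²·(3·5+5)/10³ = 7 kN
  M_A = Pab²/L² = 14·5·5²/10² = 35/2 kN·m
  R_B = Pa²(a+3b)/L³ = 14·5²·(5+3·5)/10³ = 7 kN
  M_B = -Pa²b/L² = -14·5²·5/10² = -35/2 kN·m
Load 2 — uniform load w=20 kN/m over full span:
  R_A = wL/2 = 20·10/2 = 100 kN
  M_A = wL²/12 = 20·10²/12 = 500/3 kN·m
  R_B = wL/2 = 20·10/2 = 100 kN
  M_B = -wL²/12 = -20·10²/12 = -500/3 kN·m
Load 3 — point force P=3 kN at a=5/2 m (b=L-a=15/2):
  R_A = Pb²(3a+b)/L³ = 3·(15/2)²·(3·(5/2)+(15/2))/10³ = 81/32 kN
  M_A = Pab²/L² = 3·(5/2)·(15/2)²/10² = 135/32 kN·m
  R_B = Pa²(a+3b)/L³ = 3·(5/2)²·((5/2)+3·(15/2))/10³ = 15/32 kN
  M_B = -Pa²b/L² = -3·(5/2)²·(15/2)/10² = -45/32 kN·m
Load 4 — applied couple M₀=-6 kN·m at a=4 m (b=L-a=6):
  R_A = 6M₀ab/L³ = 6·(-6)·4·6/10³ = -108/125 kN
  M_A = M₀b(2a-b)/L² = (-6)·6·(2·4-6)/10² = -18/25 kN·m
  R_B = -6M₀ab/L³ = -6·(-6)·4·6/10³ = 108/125 kN
  M_B = M₀a(2b-a)/L² = (-6)·4·(2·6-4)/10² = -48/25 kN·m
Superposition: R_A = 434669/4000 kN, M_A = 450397/2400 kN·m, R_B = 433331/4000 kN, M_B = -449983/2400 kN·m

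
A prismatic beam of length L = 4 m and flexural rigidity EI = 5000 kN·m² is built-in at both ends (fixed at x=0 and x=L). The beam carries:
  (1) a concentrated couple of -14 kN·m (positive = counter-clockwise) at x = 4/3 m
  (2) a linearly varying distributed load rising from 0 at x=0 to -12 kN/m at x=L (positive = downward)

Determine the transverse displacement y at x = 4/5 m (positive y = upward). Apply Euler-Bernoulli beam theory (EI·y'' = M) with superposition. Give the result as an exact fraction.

Load 1 — applied couple M₀=-14 kN·m at a=4/3 m (b=L-a=8/3):
  y_1 = (R_Ax³/6 - M_Ax²/2)/EI  [x≤a] with R_A=-14/3, M_A=0 = ((-14/3)·(4/5)³/6 - 0·(4/5)²/2)/5000 = -56/703125 m
Load 2 — triangular load w₀=-12 kN/m (0→w₀ over full span):
  y_2 = -w₀x²(L-x)²(x+2L)/(120LEI) = -(-12)·(4/5)²·(4-(4/5))²·((4/5)+2·4)/(120·4·5000) = 2816/9765625 m
Superposition: y = Σ y_i = 18344/87890625 m ≈ 0.000209 m

y(4/5) = 18344/87890625 m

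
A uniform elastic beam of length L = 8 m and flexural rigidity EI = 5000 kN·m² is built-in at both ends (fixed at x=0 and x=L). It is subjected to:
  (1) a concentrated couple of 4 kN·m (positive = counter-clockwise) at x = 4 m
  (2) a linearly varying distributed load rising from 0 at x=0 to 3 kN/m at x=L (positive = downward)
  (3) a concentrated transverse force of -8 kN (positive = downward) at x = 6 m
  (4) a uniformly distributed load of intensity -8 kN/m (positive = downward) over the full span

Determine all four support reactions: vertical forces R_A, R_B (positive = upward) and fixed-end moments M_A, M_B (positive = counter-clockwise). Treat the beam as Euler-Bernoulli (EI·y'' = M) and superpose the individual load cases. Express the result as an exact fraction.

Load 1 — applied couple M₀=4 kN·m at a=4 m (b=L-a=4):
  R_A = 6M₀ab/L³ = 6·4·4·4/8³ = 3/4 kN
  M_A = M₀b(2a-b)/L² = 4·4·(2·4-4)/8² = 1 kN·m
  R_B = -6M₀ab/L³ = -6·4·4·4/8³ = -3/4 kN
  M_B = M₀a(2b-a)/L² = 4·4·(2·4-4)/8² = 1 kN·m
Load 2 — triangular load w₀=3 kN/m (0→w₀ over full span):
  R_A = 3w₀L/20 = 3·3·8/20 = 18/5 kN
  M_A = w₀L²/30 = 3·8²/30 = 32/5 kN·m
  R_B = 7w₀L/20 = 7·3·8/20 = 42/5 kN
  M_B = -w₀L²/20 = -3·8²/20 = -48/5 kN·m
Load 3 — point force P=-8 kN at a=6 m (b=L-a=2):
  R_A = Pb²(3a+b)/L³ = (-8)·2²·(3·6+2)/8³ = -5/4 kN
  M_A = Pab²/L² = (-8)·6·2²/8² = -3 kN·m
  R_B = Pa²(a+3b)/L³ = (-8)·6²·(6+3·2)/8³ = -27/4 kN
  M_B = -Pa²b/L² = -(-8)·6²·2/8² = 9 kN·m
Load 4 — uniform load w=-8 kN/m over full span:
  R_A = wL/2 = (-8)·8/2 = -32 kN
  M_A = wL²/12 = (-8)·8²/12 = -128/3 kN·m
  R_B = wL/2 = (-8)·8/2 = -32 kN
  M_B = -wL²/12 = -(-8)·8²/12 = 128/3 kN·m
Superposition: R_A = -289/10 kN, M_A = -574/15 kN·m, R_B = -311/10 kN, M_B = 646/15 kN·m

R_A = -289/10 kN, M_A = -574/15 kN·m, R_B = -311/10 kN, M_B = 646/15 kN·m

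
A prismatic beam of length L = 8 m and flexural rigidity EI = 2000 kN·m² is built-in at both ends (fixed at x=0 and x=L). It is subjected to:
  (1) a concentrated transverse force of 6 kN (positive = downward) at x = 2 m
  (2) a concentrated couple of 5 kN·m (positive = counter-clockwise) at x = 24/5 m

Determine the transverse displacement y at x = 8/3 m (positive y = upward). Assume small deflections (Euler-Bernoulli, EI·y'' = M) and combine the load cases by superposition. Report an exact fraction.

y(8/3) = -94/16875 m

Load 1 — point force P=6 kN at a=2 m (b=L-a=6):
  y_1 = -Pa²(L-x)²(3bL-(3b+a)(L-x))/(6L³EI)  [x>a] = -6·2²·(8-(8/3))²·(3·6·8-(3·6+2)·(8-(8/3)))/(6·8³·2000) = -14/3375 m
Load 2 — applied couple M₀=5 kN·m at a=24/5 m (b=L-a=16/5):
  y_2 = (R_Ax³/6 - M_Ax²/2)/EI  [x≤a] with R_A=9/10, M_A=8/5 = ((9/10)·(8/3)³/6 - (8/5)·(8/3)²/2)/2000 = -8/5625 m
Superposition: y = Σ y_i = -94/16875 m ≈ -0.005570 m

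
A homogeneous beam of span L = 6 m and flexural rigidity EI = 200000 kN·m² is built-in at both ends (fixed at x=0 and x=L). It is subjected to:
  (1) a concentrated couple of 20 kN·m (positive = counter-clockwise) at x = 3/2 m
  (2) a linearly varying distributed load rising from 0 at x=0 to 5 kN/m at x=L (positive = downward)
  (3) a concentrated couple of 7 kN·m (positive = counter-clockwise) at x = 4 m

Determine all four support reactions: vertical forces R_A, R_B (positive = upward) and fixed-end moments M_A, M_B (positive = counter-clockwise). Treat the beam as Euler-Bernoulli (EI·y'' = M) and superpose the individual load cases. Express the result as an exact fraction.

R_A = 353/36 kN, M_A = 55/12 kN·m, R_B = 187/36 kN, M_B = -11/4 kN·m

Load 1 — applied couple M₀=20 kN·m at a=3/2 m (b=L-a=9/2):
  R_A = 6M₀ab/L³ = 6·20·(3/2)·(9/2)/6³ = 15/4 kN
  M_A = M₀b(2a-b)/L² = 20·(9/2)·(2·(3/2)-(9/2))/6² = -15/4 kN·m
  R_B = -6M₀ab/L³ = -6·20·(3/2)·(9/2)/6³ = -15/4 kN
  M_B = M₀a(2b-a)/L² = 20·(3/2)·(2·(9/2)-(3/2))/6² = 25/4 kN·m
Load 2 — triangular load w₀=5 kN/m (0→w₀ over full span):
  R_A = 3w₀L/20 = 3·5·6/20 = 9/2 kN
  M_A = w₀L²/30 = 5·6²/30 = 6 kN·m
  R_B = 7w₀L/20 = 7·5·6/20 = 21/2 kN
  M_B = -w₀L²/20 = -5·6²/20 = -9 kN·m
Load 3 — applied couple M₀=7 kN·m at a=4 m (b=L-a=2):
  R_A = 6M₀ab/L³ = 6·7·4·2/6³ = 14/9 kN
  M_A = M₀b(2a-b)/L² = 7·2·(2·4-2)/6² = 7/3 kN·m
  R_B = -6M₀ab/L³ = -6·7·4·2/6³ = -14/9 kN
  M_B = M₀a(2b-a)/L² = 7·4·(2·2-4)/6² = 0 kN·m
Superposition: R_A = 353/36 kN, M_A = 55/12 kN·m, R_B = 187/36 kN, M_B = -11/4 kN·m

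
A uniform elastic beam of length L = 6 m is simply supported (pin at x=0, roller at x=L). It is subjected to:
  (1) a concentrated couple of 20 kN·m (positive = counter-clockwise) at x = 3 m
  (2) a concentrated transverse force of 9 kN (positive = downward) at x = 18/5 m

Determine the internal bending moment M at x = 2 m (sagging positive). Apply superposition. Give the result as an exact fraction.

M(2) = 208/15 kN·m

Load 1 — applied couple M₀=20 kN·m at a=3 m (b=L-a=3):
  M_1 = M₀x/L  [x≤a] = 20·2/6 = 20/3 kN·m
Load 2 — point force P=9 kN at a=18/5 m (b=L-a=12/5):
  M_2 = Pbx/L  [x≤a] = 9·(12/5)·2/6 = 36/5 kN·m
Superposition: M = Σ M_i = 208/15 kN·m ≈ 13.866667 kN·m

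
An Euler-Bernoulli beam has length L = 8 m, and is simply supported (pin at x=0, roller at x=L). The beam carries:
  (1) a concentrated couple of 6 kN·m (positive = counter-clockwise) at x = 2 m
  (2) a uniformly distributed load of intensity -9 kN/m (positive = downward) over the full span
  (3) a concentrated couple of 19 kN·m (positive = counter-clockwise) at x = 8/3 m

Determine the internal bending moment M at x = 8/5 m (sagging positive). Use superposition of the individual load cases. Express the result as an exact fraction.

Load 1 — applied couple M₀=6 kN·m at a=2 m (b=L-a=6):
  M_1 = M₀x/L  [x≤a] = 6·(8/5)/8 = 6/5 kN·m
Load 2 — uniform load w=-9 kN/m over full span:
  M_2 = wx(L-x)/2 = (-9)·(8/5)·(8-(8/5))/2 = -1152/25 kN·m
Load 3 — applied couple M₀=19 kN·m at a=8/3 m (b=L-a=16/3):
  M_3 = M₀x/L  [x≤a] = 19·(8/5)/8 = 19/5 kN·m
Superposition: M = Σ M_i = -1027/25 kN·m ≈ -41.080000 kN·m

M(8/5) = -1027/25 kN·m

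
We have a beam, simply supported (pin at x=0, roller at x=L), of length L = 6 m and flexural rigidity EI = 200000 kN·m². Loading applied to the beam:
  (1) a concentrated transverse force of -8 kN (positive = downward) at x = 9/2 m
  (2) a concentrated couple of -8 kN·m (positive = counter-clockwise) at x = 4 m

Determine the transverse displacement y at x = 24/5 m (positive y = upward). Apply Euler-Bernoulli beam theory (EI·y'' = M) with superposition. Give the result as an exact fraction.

y(24/5) = 5189/50000000 m

Load 1 — point force P=-8 kN at a=9/2 m (b=L-a=3/2):
  y_1 = -Pa(L-x)(2Lx-a²-x²)/(6LEI)  [x>a] = -(-8)·(9/2)·(6-(24/5))·(2·6·(24/5)-(9/2)²-(24/5)²)/(6·6·200000) = 4293/50000000 m
Load 2 — applied couple M₀=-8 kN·m at a=4 m (b=L-a=2):
  y_2 = (M₀x³/(6L)-M₀(x-a)²/2+C₁x)/EI  [x>a] with C₁=M₀(3b²-L²)/(6L)=16/3 = ((-8)·(24/5)³/(6·6)-(-8)·((24/5)-4)²/2+(16/3)·(24/5))/200000 = 7/390625 m
Superposition: y = Σ y_i = 5189/50000000 m ≈ 0.000104 m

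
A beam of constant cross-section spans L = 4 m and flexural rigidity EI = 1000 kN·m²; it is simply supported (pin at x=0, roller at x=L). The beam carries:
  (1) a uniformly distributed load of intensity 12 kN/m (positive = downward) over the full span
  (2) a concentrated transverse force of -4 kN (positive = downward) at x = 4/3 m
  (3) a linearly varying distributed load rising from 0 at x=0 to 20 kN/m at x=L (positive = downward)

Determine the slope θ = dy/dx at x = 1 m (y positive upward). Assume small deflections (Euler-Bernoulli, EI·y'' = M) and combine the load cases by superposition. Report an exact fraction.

θ(1) = -24503/648000 rad

Load 1 — uniform load w=12 kN/m over full span:
  θ_1 = -w(L³-6Lx²+4x³)/(24EI) = -12·(4³-6·4·1²+4·1³)/(24·1000) = -11/500 rad
Load 2 — point force P=-4 kN at a=4/3 m (b=L-a=8/3):
  θ_2 = -Pb(L²-b²-3x²)/(6LEI)  [x≤a] = -(-4)·(8/3)·(4²-(8/3)²-3·1²)/(6·4·1000) = 53/20250 rad
Load 3 — triangular load w₀=20 kN/m (0→w₀ over full span):
  θ_3 = -w₀(7L⁴-30L²x²+15x⁴)/(360LEI) = -20·(7·4⁴-30·4²·1²+15·1⁴)/(360·4·1000) = -1327/72000 rad
Superposition: θ = Σ θ_i = -24503/648000 rad ≈ -0.037813 rad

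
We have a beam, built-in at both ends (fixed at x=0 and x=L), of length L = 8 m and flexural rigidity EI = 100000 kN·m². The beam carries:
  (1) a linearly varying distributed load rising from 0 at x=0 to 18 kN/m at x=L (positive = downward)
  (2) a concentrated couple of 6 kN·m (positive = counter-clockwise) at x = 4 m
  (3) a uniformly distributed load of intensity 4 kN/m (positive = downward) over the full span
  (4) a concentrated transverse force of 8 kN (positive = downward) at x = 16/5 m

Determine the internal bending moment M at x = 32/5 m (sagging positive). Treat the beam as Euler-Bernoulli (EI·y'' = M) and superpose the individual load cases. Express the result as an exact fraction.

Load 1 — triangular load w₀=18 kN/m (0→w₀ over full span):
  M_1 = 3w₀Lx/20 - w₀L²/30 - w₀x³/(6L) = 3·18·8·(32/5)/20 - 18·8²/30 - 18·(32/5)³/(6·8) = 192/125 kN·m
Load 2 — applied couple M₀=6 kN·m at a=4 m (b=L-a=4):
  M_2 = R_Ax - M_A - M₀  [x>a] with R_A=9/8, M_A=3/2 = (9/8)·(32/5) - (3/2) - 6 = -3/10 kN·m
Load 3 — uniform load w=4 kN/m over full span:
  M_3 = wLx/2 - wL²/12 - wx²/2 = 4·8·(32/5)/2 - 4·8²/12 - 4·(32/5)²/2 = -64/75 kN·m
Load 4 — point force P=8 kN at a=16/5 m (b=L-a=24/5):
  M_4 = Pa²(a+3b)(L-x)/L³ - Pa²b/L²  [x>a] = 8·(16/5)²·((16/5)+3·(24/5))·(8-(32/5))/8³ - 8·(16/5)²·(24/5)/8² = -1024/625 kN·m
Superposition: M = Σ M_i = -4709/3750 kN·m ≈ -1.255733 kN·m

M(32/5) = -4709/3750 kN·m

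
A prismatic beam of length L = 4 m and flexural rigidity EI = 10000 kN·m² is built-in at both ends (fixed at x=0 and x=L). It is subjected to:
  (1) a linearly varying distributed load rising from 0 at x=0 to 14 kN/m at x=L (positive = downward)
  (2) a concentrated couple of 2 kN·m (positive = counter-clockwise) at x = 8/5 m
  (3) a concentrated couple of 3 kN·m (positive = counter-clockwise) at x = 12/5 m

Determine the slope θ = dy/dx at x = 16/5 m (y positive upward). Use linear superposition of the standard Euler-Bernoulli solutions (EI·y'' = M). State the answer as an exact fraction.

Load 1 — triangular load w₀=14 kN/m (0→w₀ over full span):
  θ_1 = -w₀(2x(L-x)(L-2x)(x+2L)+x²(L-x)²)/(120LEI) = -14·(2·(16/5)·(4-(16/5))·(4-2·(16/5))·((16/5)+2·4)+(16/5)²·(4-(16/5))²)/(120·4·10000) = 448/1171875 rad
Load 2 — applied couple M₀=2 kN·m at a=8/5 m (b=L-a=12/5):
  θ_2 = (R_Ax²/2 - M_Ax - M₀(x-a))/EI  [x>a] with R_A=18/25, M_A=6/25 = ((18/25)·(16/5)²/2 - (6/25)·(16/5) - 2·((16/5)-(8/5)))/10000 = -11/390625 rad
Load 3 — applied couple M₀=3 kN·m at a=12/5 m (b=L-a=8/5):
  θ_3 = (R_Ax²/2 - M_Ax - M₀(x-a))/EI  [x>a] with R_A=27/25, M_A=24/25 = ((27/25)·(16/5)²/2 - (24/25)·(16/5) - 3·((16/5)-(12/5)))/10000 = 9/1562500 rad
Superposition: θ = Σ θ_i = 1687/4687500 rad ≈ 0.000360 rad

θ(16/5) = 1687/4687500 rad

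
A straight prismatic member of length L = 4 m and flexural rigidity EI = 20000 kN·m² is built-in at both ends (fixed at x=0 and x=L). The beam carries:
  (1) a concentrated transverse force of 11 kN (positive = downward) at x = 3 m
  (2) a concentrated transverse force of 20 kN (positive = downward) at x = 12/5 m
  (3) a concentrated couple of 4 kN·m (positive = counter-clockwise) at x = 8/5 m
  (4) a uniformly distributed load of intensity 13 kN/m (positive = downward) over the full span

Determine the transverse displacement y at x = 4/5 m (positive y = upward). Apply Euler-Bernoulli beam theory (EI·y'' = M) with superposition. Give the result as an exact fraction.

Load 1 — point force P=11 kN at a=3 m (b=L-a=1):
  y_1 = -Pb²x²(3aL-(3a+b)x)/(6L³EI)  [x≤a] = -11·1²·(4/5)²·(3·3·4-(3·3+1)·(4/5))/(6·4³·20000) = -77/3000000 m
Load 2 — point force P=20 kN at a=12/5 m (b=L-a=8/5):
  y_2 = -Pb²x²(3aL-(3a+b)x)/(6L³EI)  [x≤a] = -20·(8/5)²·(4/5)²·(3·(12/5)·4-(3·(12/5)+(8/5))·(4/5))/(6·4³·20000) = -544/5859375 m
Load 3 — applied couple M₀=4 kN·m at a=8/5 m (b=L-a=12/5):
  y_3 = (R_Ax³/6 - M_Ax²/2)/EI  [x≤a] with R_A=36/25, M_A=12/25 = ((36/25)·(4/5)³/6 - (12/25)·(4/5)²/2)/20000 = -3/1953125 m
Load 4 — uniform load w=13 kN/m over full span:
  y_4 = -wx²(L-x)²/(24EI) = -13·(4/5)²·(4-(4/5))²/(24·20000) = -208/1171875 m
Superposition: y = Σ y_i = -111577/375000000 m ≈ -0.000298 m

y(4/5) = -111577/375000000 m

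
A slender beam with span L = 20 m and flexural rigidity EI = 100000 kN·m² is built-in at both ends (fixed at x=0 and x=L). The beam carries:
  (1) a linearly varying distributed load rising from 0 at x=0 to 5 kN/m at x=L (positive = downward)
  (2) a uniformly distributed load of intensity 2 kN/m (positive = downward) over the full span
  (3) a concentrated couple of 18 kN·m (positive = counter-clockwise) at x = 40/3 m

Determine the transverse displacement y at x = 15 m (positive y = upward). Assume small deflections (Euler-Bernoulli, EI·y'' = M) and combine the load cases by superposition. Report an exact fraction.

y(15) = -1457/128000 m

Load 1 — triangular load w₀=5 kN/m (0→w₀ over full span):
  y_1 = -w₀x²(L-x)²(x+2L)/(120LEI) = -5·15²·(20-15)²·(15+2·20)/(120·20·100000) = -33/5120 m
Load 2 — uniform load w=2 kN/m over full span:
  y_2 = -wx²(L-x)²/(24EI) = -2·15²·(20-15)²/(24·100000) = -3/640 m
Load 3 — applied couple M₀=18 kN·m at a=40/3 m (b=L-a=20/3):
  y_3 = (R_Ax³/6 - M_Ax²/2 - M₀(x-a)²/2)/EI  [x>a] with R_A=6/5, M_A=6 = ((6/5)·15³/6 - 6·15²/2 - 18·(15-(40/3))²/2)/100000 = -1/4000 m
Superposition: y = Σ y_i = -1457/128000 m ≈ -0.011383 m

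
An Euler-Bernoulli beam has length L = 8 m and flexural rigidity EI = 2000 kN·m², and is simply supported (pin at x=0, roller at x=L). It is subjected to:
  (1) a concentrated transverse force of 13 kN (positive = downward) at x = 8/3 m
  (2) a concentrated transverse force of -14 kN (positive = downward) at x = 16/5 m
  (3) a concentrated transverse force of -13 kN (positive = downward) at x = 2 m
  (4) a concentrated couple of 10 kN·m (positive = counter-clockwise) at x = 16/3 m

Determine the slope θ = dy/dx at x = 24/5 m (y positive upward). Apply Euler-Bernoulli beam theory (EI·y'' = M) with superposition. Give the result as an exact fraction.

θ(24/5) = -262301/40500000 rad

Load 1 — point force P=13 kN at a=8/3 m (b=L-a=16/3):
  θ_1 = -Pa(2L²-6Lx+3x²+a²)/(6LEI)  [x>a] = -13·(8/3)·(2·8²-6·8·(24/5)+3·(24/5)²+(8/3)²)/(6·8·2000) = 2392/253125 rad
Load 2 — point force P=-14 kN at a=16/5 m (b=L-a=24/5):
  θ_2 = -Pa(2L²-6Lx+3x²+a²)/(6LEI)  [x>a] = -(-14)·(16/5)·(2·8²-6·8·(24/5)+3·(24/5)²+(16/5)²)/(6·8·2000) = -168/15625 rad
Load 3 — point force P=-13 kN at a=2 m (b=L-a=6):
  θ_3 = -Pa(2L²-6Lx+3x²+a²)/(6LEI)  [x>a] = -(-13)·2·(2·8²-6·8·(24/5)+3·(24/5)²+2²)/(6·8·2000) = -793/100000 rad
Load 4 — applied couple M₀=10 kN·m at a=16/3 m (b=L-a=8/3):
  θ_4 = (M₀x²/(2L)+C₁)/EI  [x≤a] with C₁=M₀(3b²-L²)/(6L)=-80/9 = (10·(24/5)²/(2·8)+(-80/9))/2000 = 31/11250 rad
Superposition: θ = Σ θ_i = -262301/40500000 rad ≈ -0.006477 rad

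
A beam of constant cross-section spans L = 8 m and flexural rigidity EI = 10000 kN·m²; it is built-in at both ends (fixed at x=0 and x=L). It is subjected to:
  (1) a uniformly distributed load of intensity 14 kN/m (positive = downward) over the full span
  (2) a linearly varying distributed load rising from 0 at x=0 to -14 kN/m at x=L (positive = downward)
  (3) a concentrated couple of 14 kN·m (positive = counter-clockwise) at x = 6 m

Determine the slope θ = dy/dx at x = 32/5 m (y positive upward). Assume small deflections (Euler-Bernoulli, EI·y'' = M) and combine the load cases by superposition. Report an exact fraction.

Load 1 — uniform load w=14 kN/m over full span:
  θ_1 = -wx(L-x)(L-2x)/(12EI) = -14·(32/5)·(8-(32/5))·(8-2·(32/5))/(12·10000) = 448/78125 rad
Load 2 — triangular load w₀=-14 kN/m (0→w₀ over full span):
  θ_2 = -w₀(2x(L-x)(L-2x)(x+2L)+x²(L-x)²)/(120LEI) = -(-14)·(2·(32/5)·(8-(32/5))·(8-2·(32/5))·((32/5)+2·8)+(32/5)²·(8-(32/5))²)/(120·8·10000) = -3584/1171875 rad
Load 3 — applied couple M₀=14 kN·m at a=6 m (b=L-a=2):
  θ_3 = (R_Ax²/2 - M_Ax - M₀(x-a))/EI  [x>a] with R_A=63/32, M_A=35/8 = ((63/32)·(32/5)²/2 - (35/8)·(32/5) - 14·((32/5)-6))/10000 = 21/31250 rad
Superposition: θ = Σ θ_i = 7847/2343750 rad ≈ 0.003348 rad

θ(32/5) = 7847/2343750 rad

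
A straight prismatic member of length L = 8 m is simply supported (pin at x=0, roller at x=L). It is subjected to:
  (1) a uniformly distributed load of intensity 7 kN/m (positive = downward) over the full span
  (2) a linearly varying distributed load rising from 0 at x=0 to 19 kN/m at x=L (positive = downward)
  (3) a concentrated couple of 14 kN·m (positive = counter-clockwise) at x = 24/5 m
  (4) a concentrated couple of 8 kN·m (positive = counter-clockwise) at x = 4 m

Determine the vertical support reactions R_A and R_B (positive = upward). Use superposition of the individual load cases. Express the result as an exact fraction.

Load 1 — uniform load w=7 kN/m over full span:
  R_A = wL/2 = 7·8/2 = 28 kN
  R_B = wL/2 = 7·8/2 = 28 kN
Load 2 — triangular load w₀=19 kN/m (0→w₀ over full span):
  R_A = w₀L/6 = 19·8/6 = 76/3 kN
  R_B = w₀L/3 = 19·8/3 = 152/3 kN
Load 3 — applied couple M₀=14 kN·m at a=24/5 m (b=L-a=16/5):
  R_A = M₀/L = 14/8 = 7/4 kN
  R_B = -M₀/L = -14/8 = -7/4 kN
Load 4 — applied couple M₀=8 kN·m at a=4 m (b=L-a=4):
  R_A = M₀/L = 8/8 = 1 kN
  R_B = -M₀/L = -8/8 = -1 kN
Superposition: R_A = 673/12 kN, R_B = 911/12 kN

R_A = 673/12 kN, R_B = 911/12 kN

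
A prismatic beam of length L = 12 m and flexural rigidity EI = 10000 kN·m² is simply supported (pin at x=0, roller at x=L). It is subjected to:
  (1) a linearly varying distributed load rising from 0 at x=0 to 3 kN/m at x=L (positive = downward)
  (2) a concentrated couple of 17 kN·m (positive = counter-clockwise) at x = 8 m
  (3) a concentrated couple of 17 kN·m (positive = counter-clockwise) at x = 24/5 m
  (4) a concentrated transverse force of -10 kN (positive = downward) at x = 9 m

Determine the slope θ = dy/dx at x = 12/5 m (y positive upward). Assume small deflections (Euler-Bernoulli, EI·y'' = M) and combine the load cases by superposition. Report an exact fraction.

Load 1 — triangular load w₀=3 kN/m (0→w₀ over full span):
  θ_1 = -w₀(7L⁴-30L²x²+15x⁴)/(360LEI) = -3·(7·12⁴-30·12²·(12/5)²+15·(12/5)⁴)/(360·12·10000) = -3276/390625 rad
Load 2 — applied couple M₀=17 kN·m at a=8 m (b=L-a=4):
  θ_2 = (M₀x²/(2L)+C₁)/EI  [x≤a] with C₁=M₀(3b²-L²)/(6L)=-68/3 = (17·(12/5)²/(2·12)+(-68/3))/10000 = -697/375000 rad
Load 3 — applied couple M₀=17 kN·m at a=24/5 m (b=L-a=36/5):
  θ_3 = (M₀x²/(2L)+C₁)/EI  [x≤a] with C₁=M₀(3b²-L²)/(6L)=68/25 = (17·(12/5)²/(2·12)+(68/25))/10000 = 17/25000 rad
Load 4 — point force P=-10 kN at a=9 m (b=L-a=3):
  θ_4 = -Pb(L²-b²-3x²)/(6LEI)  [x≤a] = -(-10)·3·(12²-3²-3·(12/5)²)/(6·12·10000) = 981/200000 rad
Superposition: θ = Σ θ_i = -349517/75000000 rad ≈ -0.004660 rad

θ(12/5) = -349517/75000000 rad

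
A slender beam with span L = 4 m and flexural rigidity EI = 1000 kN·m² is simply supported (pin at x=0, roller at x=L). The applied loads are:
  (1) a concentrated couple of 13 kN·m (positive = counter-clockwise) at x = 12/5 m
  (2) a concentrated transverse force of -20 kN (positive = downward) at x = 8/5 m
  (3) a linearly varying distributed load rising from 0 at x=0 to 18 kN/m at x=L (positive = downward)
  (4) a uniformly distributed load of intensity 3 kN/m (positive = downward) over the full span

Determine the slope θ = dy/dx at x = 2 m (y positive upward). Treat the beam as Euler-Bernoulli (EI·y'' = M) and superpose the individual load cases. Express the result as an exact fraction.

Load 1 — applied couple M₀=13 kN·m at a=12/5 m (b=L-a=8/5):
  θ_1 = (M₀x²/(2L)+C₁)/EI  [x≤a] with C₁=M₀(3b²-L²)/(6L)=-338/75 = (13·2²/(2·4)+(-338/75))/1000 = 299/150000 rad
Load 2 — point force P=-20 kN at a=8/5 m (b=L-a=12/5):
  θ_2 = -Pa(2L²-6Lx+3x²+a²)/(6LEI)  [x>a] = -(-20)·(8/5)·(2·4²-6·4·2+3·2²+(8/5)²)/(6·4·1000) = -6/3125 rad
Load 3 — triangular load w₀=18 kN/m (0→w₀ over full span):
  θ_3 = -w₀(7L⁴-30L²x²+15x⁴)/(360LEI) = -18·(7·4⁴-30·4²·2²+15·2⁴)/(360·4·1000) = -7/5000 rad
Load 4 — uniform load w=3 kN/m over full span:
  θ_4 = -w(L³-6Lx²+4x³)/(24EI) = -3·(4³-6·4·2²+4·2³)/(24·1000) = 0 rad
Superposition: θ = Σ θ_i = -199/150000 rad ≈ -0.001327 rad

θ(2) = -199/150000 rad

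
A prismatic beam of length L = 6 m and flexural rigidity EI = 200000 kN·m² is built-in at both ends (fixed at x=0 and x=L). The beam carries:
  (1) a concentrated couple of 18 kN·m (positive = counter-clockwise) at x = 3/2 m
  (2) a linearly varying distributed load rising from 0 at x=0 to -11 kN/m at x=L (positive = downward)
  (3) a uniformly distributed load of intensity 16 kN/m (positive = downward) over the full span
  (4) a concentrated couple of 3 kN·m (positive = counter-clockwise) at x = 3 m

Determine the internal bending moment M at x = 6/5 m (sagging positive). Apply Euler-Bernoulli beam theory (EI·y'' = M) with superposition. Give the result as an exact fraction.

M(6/5) = 7503/1000 kN·m

Load 1 — applied couple M₀=18 kN·m at a=3/2 m (b=L-a=9/2):
  M_1 = R_Ax - M_A  [x≤a] with R_A=27/8, M_A=-27/8 = (27/8)·(6/5) - (-27/8) = 297/40 kN·m
Load 2 — triangular load w₀=-11 kN/m (0→w₀ over full span):
  M_2 = 3w₀Lx/20 - w₀L²/30 - w₀x³/(6L) = 3·(-11)·6·(6/5)/20 - (-11)·6²/30 - (-11)·(6/5)³/(6·6) = 231/125 kN·m
Load 3 — uniform load w=16 kN/m over full span:
  M_3 = wLx/2 - wL²/12 - wx²/2 = 16·6·(6/5)/2 - 16·6²/12 - 16·(6/5)²/2 = -48/25 kN·m
Load 4 — applied couple M₀=3 kN·m at a=3 m (b=L-a=3):
  M_4 = R_Ax - M_A  [x≤a] with R_A=3/4, M_A=3/4 = (3/4)·(6/5) - (3/4) = 3/20 kN·m
Superposition: M = Σ M_i = 7503/1000 kN·m ≈ 7.503000 kN·m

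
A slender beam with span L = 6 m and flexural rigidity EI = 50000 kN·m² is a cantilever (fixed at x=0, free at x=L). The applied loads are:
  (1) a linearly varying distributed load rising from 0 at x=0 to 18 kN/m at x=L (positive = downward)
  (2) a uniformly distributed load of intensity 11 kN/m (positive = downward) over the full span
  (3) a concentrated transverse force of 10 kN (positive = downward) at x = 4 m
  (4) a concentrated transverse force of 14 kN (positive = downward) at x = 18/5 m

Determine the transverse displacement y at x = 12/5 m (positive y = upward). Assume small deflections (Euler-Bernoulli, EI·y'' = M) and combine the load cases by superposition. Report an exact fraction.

Load 1 — triangular load w₀=18 kN/m (0→w₀ over full span):
  y_1 = (w₀Lx³/12-w₀L²x²/6-w₀x⁵/(120L))/EI = (18·6·(12/5)³/12-18·6²·(12/5)²/6-18·(12/5)⁵/(120·6))/50000 = -487944/48828125 m
Load 2 — uniform load w=11 kN/m over full span:
  y_2 = -wx²(x²-4Lx+6L²)/(24EI) = -11·(12/5)²·((12/5)²-4·6·(12/5)+6·6²)/(24·50000) = -16929/1953125 m
Load 3 — point force P=10 kN at a=4 m (b=L-a=2):
  y_3 = -Px²(3a-x)/(6EI)  [x≤a] = -10·(12/5)²·(3·4-(12/5))/(6·50000) = -144/78125 m
Load 4 — point force P=14 kN at a=18/5 m (b=L-a=12/5):
  y_4 = -Px²(3a-x)/(6EI)  [x≤a] = -14·(12/5)²·(3·(18/5)-(12/5))/(6·50000) = -882/390625 m
Superposition: y = Σ y_i = -1111419/48828125 m ≈ -0.022762 m

y(12/5) = -1111419/48828125 m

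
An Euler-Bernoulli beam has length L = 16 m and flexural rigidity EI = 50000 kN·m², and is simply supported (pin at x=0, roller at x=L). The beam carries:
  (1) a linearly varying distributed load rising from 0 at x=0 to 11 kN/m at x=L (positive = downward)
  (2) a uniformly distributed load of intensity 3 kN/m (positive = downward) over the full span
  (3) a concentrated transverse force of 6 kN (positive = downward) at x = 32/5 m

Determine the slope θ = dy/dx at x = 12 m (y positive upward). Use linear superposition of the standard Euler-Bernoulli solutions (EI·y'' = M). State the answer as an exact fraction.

θ(12) = 596659/28125000 rad

Load 1 — triangular load w₀=11 kN/m (0→w₀ over full span):
  θ_1 = -w₀(7L⁴-30L²x²+15x⁴)/(360LEI) = -11·(7·16⁴-30·16²·12²+15·12⁴)/(360·16·50000) = 14443/1125000 rad
Load 2 — uniform load w=3 kN/m over full span:
  θ_2 = -w(L³-6Lx²+4x³)/(24EI) = -3·(16³-6·16·12²+4·12³)/(24·50000) = 22/3125 rad
Load 3 — point force P=6 kN at a=32/5 m (b=L-a=48/5):
  θ_3 = -Pa(2L²-6Lx+3x²+a²)/(6LEI)  [x>a] = -6·(32/5)·(2·16²-6·16·12+3·12²+(32/5)²)/(6·16·50000) = 522/390625 rad
Superposition: θ = Σ θ_i = 596659/28125000 rad ≈ 0.021215 rad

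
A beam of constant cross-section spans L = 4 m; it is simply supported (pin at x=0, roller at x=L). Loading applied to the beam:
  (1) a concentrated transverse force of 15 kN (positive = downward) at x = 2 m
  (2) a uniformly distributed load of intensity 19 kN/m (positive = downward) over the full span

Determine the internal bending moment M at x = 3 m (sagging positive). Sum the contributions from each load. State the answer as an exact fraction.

Load 1 — point force P=15 kN at a=2 m (b=L-a=2):
  M_1 = Pa(L-x)/L  [x>a] = 15·2·(4-3)/4 = 15/2 kN·m
Load 2 — uniform load w=19 kN/m over full span:
  M_2 = wx(L-x)/2 = 19·3·(4-3)/2 = 57/2 kN·m
Superposition: M = Σ M_i = 36 kN·m ≈ 36.000000 kN·m

M(3) = 36 kN·m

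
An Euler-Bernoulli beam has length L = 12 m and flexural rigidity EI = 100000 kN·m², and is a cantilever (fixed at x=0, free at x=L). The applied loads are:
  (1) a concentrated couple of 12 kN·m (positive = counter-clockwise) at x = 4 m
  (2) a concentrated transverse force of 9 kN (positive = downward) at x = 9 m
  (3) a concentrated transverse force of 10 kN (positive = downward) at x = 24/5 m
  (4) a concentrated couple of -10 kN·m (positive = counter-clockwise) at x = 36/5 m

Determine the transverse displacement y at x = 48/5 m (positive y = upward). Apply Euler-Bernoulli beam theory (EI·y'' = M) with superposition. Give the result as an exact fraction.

Load 1 — applied couple M₀=12 kN·m at a=4 m (b=L-a=8):
  y_1 = M₀a(2x-a)/(2EI)  [x>a] = 12·4·(2·(48/5)-4)/(2·100000) = 57/15625 m
Load 2 — point force P=9 kN at a=9 m (b=L-a=3):
  y_2 = -Pa²(3x-a)/(6EI)  [x>a] = -9·9²·(3·(48/5)-9)/(6·100000) = -24057/1000000 m
Load 3 — point force P=10 kN at a=24/5 m (b=L-a=36/5):
  y_3 = -Pa²(3x-a)/(6EI)  [x>a] = -10·(24/5)²·(3·(48/5)-(24/5))/(6·100000) = -144/15625 m
Load 4 — applied couple M₀=-10 kN·m at a=36/5 m (b=L-a=24/5):
  y_4 = M₀a(2x-a)/(2EI)  [x>a] = (-10)·(36/5)·(2·(48/5)-(36/5))/(2·100000) = -27/6250 m
Superposition: y = Σ y_i = -6789/200000 m ≈ -0.033945 m

y(48/5) = -6789/200000 m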